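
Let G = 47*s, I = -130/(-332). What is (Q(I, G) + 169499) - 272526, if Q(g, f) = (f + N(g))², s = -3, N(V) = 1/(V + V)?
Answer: -352806351/4225 ≈ -83505.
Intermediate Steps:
I = 65/166 (I = -130*(-1/332) = 65/166 ≈ 0.39157)
N(V) = 1/(2*V)
G = -141 (G = 47*(-3) = -141)
Q(g, f) = (f + 1/(2*g))²
(Q(I, G) + 169499) - 272526 = ((-141 + 1/(2*(65/166)))² + 169499) - 272526 = ((-141 + (½)*(166/65))² + 169499) - 272526 = ((-141 + 83/65)² + 169499) - 272526 = ((-9082/65)² + 169499) - 272526 = (82482724/4225 + 169499) - 272526 = 798615999/4225 - 272526 = -352806351/4225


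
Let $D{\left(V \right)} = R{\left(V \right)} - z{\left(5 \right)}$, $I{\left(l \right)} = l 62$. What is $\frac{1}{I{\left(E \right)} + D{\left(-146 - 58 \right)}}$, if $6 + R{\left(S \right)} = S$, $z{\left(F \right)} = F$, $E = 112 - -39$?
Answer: $\frac{1}{9147} \approx 0.00010933$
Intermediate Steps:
$E = 151$ ($E = 112 + 39 = 151$)
$R{\left(S \right)} = -6 + S$
$I{\left(l \right)} = 62 l$
$D{\left(V \right)} = -11 + V$ ($D{\left(V \right)} = \left(-6 + V\right) - 5 = -11 + V$)
$\frac{1}{I{\left(E \right)} + D{\left(-146 - 58 \right)}} = \frac{1}{62 \cdot 151 - 215} = \frac{1}{9362 - 215} = \frac{1}{9147}$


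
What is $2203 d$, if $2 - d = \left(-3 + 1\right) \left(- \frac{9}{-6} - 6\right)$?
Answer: $-15421$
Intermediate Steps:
$d = -7$ ($d = 2 - \left(-3 + 1\right) \left(- \frac{9}{-6} - 6\right) = 2 - - 2 \left(\left(-9\right) \left(- \frac{1}{6}\right) - 6\right) = 2 - - 2 \left(\frac{3}{2} - 6\right) = 2 - \left(-2\right) \left(- \frac{9}{2}\right) = 2 - 9 = -7$)
$2203 d = 2203 \left(-7\right) = -15421$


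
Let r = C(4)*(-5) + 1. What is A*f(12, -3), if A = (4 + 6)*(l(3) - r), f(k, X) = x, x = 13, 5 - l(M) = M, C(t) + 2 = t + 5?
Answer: 4680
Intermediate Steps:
C(t) = 3 + t (C(t) = -2 + (t + 5) = -2 + (5 + t) = 3 + t)
r = -34 (r = (3 + 4)*(-5) + 1 = 7*(-5) + 1 = -35 + 1 = -34)
l(M) = 5 - M
f(k, X) = 13
A = 360 (A = (4 + 6)*((5 - 1*3) - 1*(-34)) = 10*((5 - 3) + 34) = 10*(2 + 34) = 10*36 = 360)
A*f(12, -3) = 360*13 = 4680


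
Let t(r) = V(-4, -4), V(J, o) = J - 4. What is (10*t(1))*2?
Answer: -160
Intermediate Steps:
V(J, o) = -4 + J
t(r) = -8 (t(r) = -4 - 4 = -8)
(10*t(1))*2 = (10*(-8))*2 = -80*2 = -160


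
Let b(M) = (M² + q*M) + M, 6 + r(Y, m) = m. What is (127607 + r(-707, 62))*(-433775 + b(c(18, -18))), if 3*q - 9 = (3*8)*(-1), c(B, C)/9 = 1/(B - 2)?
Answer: -14176579756385/256 ≈ -5.5377e+10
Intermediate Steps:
c(B, C) = 9/(-2 + B) (c(B, C) = 9/(B - 2) = 9/(-2 + B))
r(Y, m) = -6 + m
q = -5 (q = 3 + ((3*8)*(-1))/3 = 3 + (24*(-1))/3 = 3 + (⅓)*(-24) = 3 - 8 = -5)
b(M) = M² - 4*M (b(M) = (M² - 5*M) + M = M² - 4*M)
(127607 + r(-707, 62))*(-433775 + b(c(18, -18))) = (127607 + (-6 + 62))*(-433775 + (9/(-2 + 18))*(-4 + 9/(-2 + 18))) = (127607 + 56)*(-433775 + (9/16)*(-4 + 9/16)) = 127663*(-433775 + (9*(1/16))*(-4 + 9*(1/16))) = 127663*(-433775 + 9*(-4 + 9/16)/16) = 127663*(-433775 + (9/16)*(-55/16)) = 127663*(-433775 - 495/256) = 127663*(-111046895/256) = -14176579756385/256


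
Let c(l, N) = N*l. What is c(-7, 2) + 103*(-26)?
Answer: -2692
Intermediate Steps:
c(-7, 2) + 103*(-26) = 2*(-7) + 103*(-26) = -14 - 2678 = -2692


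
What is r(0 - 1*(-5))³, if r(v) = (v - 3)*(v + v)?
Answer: 8000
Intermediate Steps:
r(v) = 2*v*(-3 + v) (r(v) = (-3 + v)*(2*v) = 2*v*(-3 + v))
r(0 - 1*(-5))³ = (2*(0 - 1*(-5))*(-3 + (0 - 1*(-5))))³ = (2*(0 + 5)*(-3 + (0 + 5)))³ = (2*5*(-3 + 5))³ = (2*5*2)³ = 20³ = 8000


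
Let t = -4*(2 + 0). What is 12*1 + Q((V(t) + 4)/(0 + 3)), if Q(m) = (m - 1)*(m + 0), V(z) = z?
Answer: 136/9 ≈ 15.111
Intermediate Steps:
t = -8 (t = -4*2 = -8)
Q(m) = m*(-1 + m) (Q(m) = (-1 + m)*m = m*(-1 + m))
12*1 + Q((V(t) + 4)/(0 + 3)) = 12*1 + ((-8 + 4)/(0 + 3))*(-1 + (-8 + 4)/(0 + 3)) = 12 + (-4/3)*(-1 - 4/3) = 12 + (-4*1/3)*(-1 - 4*1/3) = 12 - 4*(-1 - 4/3)/3 = 12 - 4/3*(-7/3) = 12 + 28/9 = 136/9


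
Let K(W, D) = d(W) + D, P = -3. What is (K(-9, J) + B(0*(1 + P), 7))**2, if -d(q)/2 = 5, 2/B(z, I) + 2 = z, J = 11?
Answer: 0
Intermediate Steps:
B(z, I) = 2/(-2 + z)
d(q) = -10 (d(q) = -2*5 = -10)
K(W, D) = -10 + D
(K(-9, J) + B(0*(1 + P), 7))**2 = ((-10 + 11) + 2/(-2 + 0*(1 - 3)))**2 = (1 + 2/(-2 + 0*(-2)))**2 = (1 + 2/(-2 + 0))**2 = (1 + 2/(-2))**2 = (1 + 2*(-1/2))**2 = (1 - 1)**2 = 0**2 = 0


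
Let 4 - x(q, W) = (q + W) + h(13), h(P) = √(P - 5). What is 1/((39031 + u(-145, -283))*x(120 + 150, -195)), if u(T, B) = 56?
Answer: -71/196724871 + 2*√2/196724871 ≈ -3.4653e-7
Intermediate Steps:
h(P) = √(-5 + P)
x(q, W) = 4 - W - q - 2*√2 (x(q, W) = 4 - ((q + W) + √(-5 + 13)) = 4 - ((W + q) + √8) = 4 - ((W + q) + 2*√2) = 4 - (W + q + 2*√2) = 4 + (-W - q - 2*√2) = 4 - W - q - 2*√2)
1/((39031 + u(-145, -283))*x(120 + 150, -195)) = 1/((39031 + 56)*(4 - 1*(-195) - (120 + 150) - 2*√2)) = 1/(39087*(4 + 195 - 1*270 - 2*√2)) = 1/(39087*(4 + 195 - 270 - 2*√2)) = 1/(39087*(-71 - 2*√2))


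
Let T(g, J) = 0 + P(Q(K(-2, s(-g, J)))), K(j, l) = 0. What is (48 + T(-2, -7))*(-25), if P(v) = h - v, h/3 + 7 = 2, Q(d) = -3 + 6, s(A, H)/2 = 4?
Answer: -750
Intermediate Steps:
s(A, H) = 8 (s(A, H) = 2*4 = 8)
Q(d) = 3
h = -15 (h = -21 + 3*2 = -21 + 6 = -15)
P(v) = -15 - v
T(g, J) = -18 (T(g, J) = 0 + (-15 - 1*3) = 0 + (-15 - 3) = 0 - 18 = -18)
(48 + T(-2, -7))*(-25) = (48 - 18)*(-25) = 30*(-25) = -750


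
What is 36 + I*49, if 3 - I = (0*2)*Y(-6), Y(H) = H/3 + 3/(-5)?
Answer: 183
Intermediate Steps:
Y(H) = -⅗ + H/3 (Y(H) = H*(⅓) + 3*(-⅕) = H/3 - ⅗ = -⅗ + H/3)
I = 3 (I = 3 - 0*2*(-⅗ + (⅓)*(-6)) = 3 - 0*(-⅗ - 2) = 3 - 0*(-13)/5 = 3 - 1*0 = 3 + 0 = 3)
36 + I*49 = 36 + 3*49 = 36 + 147 = 183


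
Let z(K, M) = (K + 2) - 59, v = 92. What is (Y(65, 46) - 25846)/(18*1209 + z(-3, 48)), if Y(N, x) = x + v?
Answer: -12854/10851 ≈ -1.1846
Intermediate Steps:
z(K, M) = -57 + K (z(K, M) = (2 + K) - 59 = -57 + K)
Y(N, x) = 92 + x (Y(N, x) = x + 92 = 92 + x)
(Y(65, 46) - 25846)/(18*1209 + z(-3, 48)) = ((92 + 46) - 25846)/(18*1209 + (-57 - 3)) = (138 - 25846)/(21762 - 60) = -25708/21702 = -25708*1/21702 = -12854/10851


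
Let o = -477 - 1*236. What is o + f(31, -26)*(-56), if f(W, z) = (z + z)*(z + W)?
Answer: 13847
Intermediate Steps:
f(W, z) = 2*z*(W + z) (f(W, z) = (2*z)*(W + z) = 2*z*(W + z))
o = -713 (o = -477 - 236 = -713)
o + f(31, -26)*(-56) = -713 + (2*(-26)*(31 - 26))*(-56) = -713 + (2*(-26)*5)*(-56) = -713 - 260*(-56) = -713 + 14560 = 13847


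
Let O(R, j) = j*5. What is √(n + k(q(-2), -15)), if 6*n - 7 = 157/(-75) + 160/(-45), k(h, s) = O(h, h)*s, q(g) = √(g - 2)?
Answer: √(456 - 303750*I)/45 ≈ 8.6668 - 8.6538*I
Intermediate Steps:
O(R, j) = 5*j
q(g) = √(-2 + g)
k(h, s) = 5*h*s (k(h, s) = (5*h)*s = 5*h*s)
n = 152/675 (n = 7/6 + (157/(-75) + 160/(-45))/6 = 7/6 + (157*(-1/75) + 160*(-1/45))/6 = 7/6 + (-157/75 - 32/9)/6 = 7/6 + (⅙)*(-1271/225) = 7/6 - 1271/1350 = 152/675 ≈ 0.22519)
√(n + k(q(-2), -15)) = √(152/675 + 5*√(-2 - 2)*(-15)) = √(152/675 + 5*√(-4)*(-15)) = √(152/675 + 5*(2*I)*(-15)) = √(152/675 - 150*I)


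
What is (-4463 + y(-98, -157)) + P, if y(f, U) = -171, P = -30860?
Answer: -35494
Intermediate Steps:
(-4463 + y(-98, -157)) + P = (-4463 - 171) - 30860 = -4634 - 30860 = -35494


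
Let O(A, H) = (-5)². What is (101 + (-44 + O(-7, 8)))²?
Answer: 6724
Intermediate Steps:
O(A, H) = 25
(101 + (-44 + O(-7, 8)))² = (101 + (-44 + 25))² = (101 - 19)² = 82² = 6724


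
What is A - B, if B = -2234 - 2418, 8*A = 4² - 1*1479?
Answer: 35753/8 ≈ 4469.1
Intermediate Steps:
A = -1463/8 (A = (4² - 1*1479)/8 = (16 - 1479)/8 = (⅛)*(-1463) = -1463/8 ≈ -182.88)
B = -4652
A - B = -1463/8 - 1*(-4652) = -1463/8 + 4652 = 35753/8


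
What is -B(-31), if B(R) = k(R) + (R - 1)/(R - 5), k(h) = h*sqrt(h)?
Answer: -8/9 + 31*I*sqrt(31) ≈ -0.88889 + 172.6*I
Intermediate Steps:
k(h) = h**(3/2)
B(R) = R**(3/2) + (-1 + R)/(-5 + R) (B(R) = R**(3/2) + (R - 1)/(R - 5) = R**(3/2) + (-1 + R)/(-5 + R))
-B(-31) = -(-1 - 31 + (-31)**(5/2) - (-155)*I*sqrt(31))/(-5 - 31) = -(-1 - 31 + 961*I*sqrt(31) - (-155)*I*sqrt(31))/(-36) = -(-1)*(-1 - 31 + 961*I*sqrt(31) + 155*I*sqrt(31))/36 = -(-1)*(-32 + 1116*I*sqrt(31))/36 = -(8/9 - 31*I*sqrt(31)) = -8/9 + 31*I*sqrt(31)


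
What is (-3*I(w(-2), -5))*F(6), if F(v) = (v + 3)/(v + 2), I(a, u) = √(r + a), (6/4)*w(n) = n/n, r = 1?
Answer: -9*√15/8 ≈ -4.3571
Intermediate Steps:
w(n) = ⅔ (w(n) = 2*(n/n)/3 = (⅔)*1 = ⅔)
I(a, u) = √(1 + a)
F(v) = (3 + v)/(2 + v)
(-3*I(w(-2), -5))*F(6) = (-3*√(1 + ⅔))*((3 + 6)/(2 + 6)) = (-√15)*(9/8) = (-√15)*((⅛)*9) = -√15*(9/8) = -9*√15/8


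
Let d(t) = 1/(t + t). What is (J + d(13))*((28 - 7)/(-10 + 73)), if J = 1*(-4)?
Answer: -103/78 ≈ -1.3205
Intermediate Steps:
J = -4
d(t) = 1/(2*t)
(J + d(13))*((28 - 7)/(-10 + 73)) = (-4 + (1/2)/13)*((28 - 7)/(-10 + 73)) = (-4 + (1/2)*(1/13))*(21/63) = (-4 + 1/26)*(21*(1/63)) = -103/26*1/3 = -103/78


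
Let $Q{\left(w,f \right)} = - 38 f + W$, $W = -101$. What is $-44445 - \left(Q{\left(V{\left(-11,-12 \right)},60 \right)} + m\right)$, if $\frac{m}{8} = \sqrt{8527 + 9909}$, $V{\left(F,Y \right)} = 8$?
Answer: $-42064 - 16 \sqrt{4609} \approx -43150.0$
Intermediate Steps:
$Q{\left(w,f \right)} = -101 - 38 f$ ($Q{\left(w,f \right)} = - 38 f - 101 = -101 - 38 f$)
$m = 16 \sqrt{4609}$ ($m = 8 \sqrt{8527 + 9909} = 8 \sqrt{18436} = 8 \cdot 2 \sqrt{4609} = 16 \sqrt{4609} \approx 1086.2$)
$-44445 - \left(Q{\left(V{\left(-11,-12 \right)},60 \right)} + m\right) = -44445 - \left(\left(-101 - 2280\right) + 16 \sqrt{4609}\right) = -44445 - \left(-2381 + 16 \sqrt{4609}\right) = -44445 + \left(2381 - 16 \sqrt{4609}\right) = -42064 - 16 \sqrt{4609}$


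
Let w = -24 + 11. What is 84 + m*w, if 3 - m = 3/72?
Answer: 1093/24 ≈ 45.542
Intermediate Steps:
m = 71/24 (m = 3 - 3/72 = 3 - 1*1/24 = 3 - 1/24 = 71/24 ≈ 2.9583)
w = -13
84 + m*w = 84 + (71/24)*(-13) = 84 - 923/24 = 1093/24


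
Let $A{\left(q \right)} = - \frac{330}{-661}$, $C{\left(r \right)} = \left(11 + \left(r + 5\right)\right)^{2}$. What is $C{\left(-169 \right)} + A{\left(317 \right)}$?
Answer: $\frac{15473679}{661} \approx 23410.0$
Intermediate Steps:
$C{\left(r \right)} = \left(16 + r\right)^{2}$ ($C{\left(r \right)} = \left(11 + \left(5 + r\right)\right)^{2} = \left(16 + r\right)^{2}$)
$A{\left(q \right)} = \frac{330}{661}$ ($A{\left(q \right)} = \left(-330\right) \left(- \frac{1}{661}\right) = \frac{330}{661}$)
$C{\left(-169 \right)} + A{\left(317 \right)} = \left(16 - 169\right)^{2} + \frac{330}{661} = \left(-153\right)^{2} + \frac{330}{661} = 23409 + \frac{330}{661} = \frac{15473679}{661}$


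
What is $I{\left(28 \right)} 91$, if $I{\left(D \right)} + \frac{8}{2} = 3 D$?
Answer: $7280$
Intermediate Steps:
$I{\left(D \right)} = -4 + 3 D$
$I{\left(28 \right)} 91 = \left(-4 + 3 \cdot 28\right) 91 = \left(-4 + 84\right) 91 = 80 \cdot 91 = 7280$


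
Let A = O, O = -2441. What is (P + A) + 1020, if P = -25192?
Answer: -26613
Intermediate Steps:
A = -2441
(P + A) + 1020 = (-25192 - 2441) + 1020 = -27633 + 1020 = -26613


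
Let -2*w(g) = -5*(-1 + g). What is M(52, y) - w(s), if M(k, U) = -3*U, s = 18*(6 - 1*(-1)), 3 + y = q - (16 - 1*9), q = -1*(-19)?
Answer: -679/2 ≈ -339.50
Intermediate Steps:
q = 19
y = 9 (y = -3 + (19 - (16 - 1*9)) = -3 + (19 - (16 - 9)) = -3 + (19 - 1*7) = -3 + (19 - 7) = -3 + 12 = 9)
s = 126 (s = 18*(6 + 1) = 18*7 = 126)
w(g) = -5/2 + 5*g/2 (w(g) = -(-5)*(-1 + g)/2 = -(5 - 5*g)/2 = -5/2 + 5*g/2)
M(52, y) - w(s) = -3*9 - (-5/2 + (5/2)*126) = -27 - (-5/2 + 315) = -27 - 1*625/2 = -27 - 625/2 = -679/2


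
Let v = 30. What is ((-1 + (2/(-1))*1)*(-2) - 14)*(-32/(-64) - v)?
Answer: 236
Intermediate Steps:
((-1 + (2/(-1))*1)*(-2) - 14)*(-32/(-64) - v) = ((-1 + (2/(-1))*1)*(-2) - 14)*(-32/(-64) - 1*30) = ((-1 + (2*(-1))*1)*(-2) - 14)*(-32*(-1/64) - 30) = ((-1 - 2*1)*(-2) - 14)*(½ - 30) = ((-1 - 2)*(-2) - 14)*(-59/2) = (-3*(-2) - 14)*(-59/2) = (6 - 14)*(-59/2) = -8*(-59/2) = 236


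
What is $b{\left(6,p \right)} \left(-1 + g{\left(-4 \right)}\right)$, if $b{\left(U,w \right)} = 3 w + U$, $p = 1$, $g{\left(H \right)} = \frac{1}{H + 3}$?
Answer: $-18$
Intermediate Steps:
$g{\left(H \right)} = \frac{1}{3 + H}$
$b{\left(U,w \right)} = U + 3 w$
$b{\left(6,p \right)} \left(-1 + g{\left(-4 \right)}\right) = \left(6 + 3 \cdot 1\right) \left(-1 + \frac{1}{3 - 4}\right) = \left(6 + 3\right) \left(-1 + \frac{1}{-1}\right) = 9 \left(-1 - 1\right) = 9 \left(-2\right) = -18$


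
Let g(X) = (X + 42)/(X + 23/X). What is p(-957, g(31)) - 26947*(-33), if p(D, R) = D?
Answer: 888294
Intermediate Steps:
g(X) = (42 + X)/(X + 23/X)
p(-957, g(31)) - 26947*(-33) = -957 - 26947*(-33) = -957 + 889251 = 888294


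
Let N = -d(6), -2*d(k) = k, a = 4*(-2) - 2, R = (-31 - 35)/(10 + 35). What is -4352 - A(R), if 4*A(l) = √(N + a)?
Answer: -4352 - I*√7/4 ≈ -4352.0 - 0.66144*I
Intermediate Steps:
R = -22/15 (R = -66/45 = -66*1/45 = -22/15 ≈ -1.4667)
a = -10 (a = -8 - 2 = -10)
d(k) = -k/2
N = 3 (N = -(-1)*6/2 = -1*(-3) = 3)
A(l) = I*√7/4 (A(l) = √(3 - 10)/4 = √(-7)/4 = (I*√7)/4 = I*√7/4)
-4352 - A(R) = -4352 - I*√7/4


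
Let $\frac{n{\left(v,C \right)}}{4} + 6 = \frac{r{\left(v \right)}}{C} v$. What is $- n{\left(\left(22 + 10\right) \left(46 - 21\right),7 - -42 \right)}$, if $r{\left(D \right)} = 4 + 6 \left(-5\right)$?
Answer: $\frac{84376}{49} \approx 1722.0$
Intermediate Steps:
$r{\left(D \right)} = -26$ ($r{\left(D \right)} = 4 - 30 = -26$)
$n{\left(v,C \right)} = -24 - \frac{104 v}{C}$ ($n{\left(v,C \right)} = -24 + 4 - \frac{26}{C} v = -24 + 4 \left(- \frac{26 v}{C}\right) = -24 - \frac{104 v}{C}$)
$- n{\left(\left(22 + 10\right) \left(46 - 21\right),7 - -42 \right)} = - (-24 - \frac{104 \left(22 + 10\right) \left(46 - 21\right)}{7 - -42}) = - (-24 - \frac{104 \cdot 32 \cdot 25}{7 + 42}) = - (-24 - \frac{83200}{49}) = \left(-1\right) \left(- \frac{84376}{49}\right) = \frac{84376}{49}$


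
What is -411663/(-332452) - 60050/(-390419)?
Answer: 180684799397/129795577388 ≈ 1.3921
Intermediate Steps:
-411663/(-332452) - 60050/(-390419) = -411663*(-1/332452) - 60050*(-1/390419) = 411663/332452 + 60050/390419 = 180684799397/129795577388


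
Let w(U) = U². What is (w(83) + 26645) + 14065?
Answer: 47599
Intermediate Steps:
(w(83) + 26645) + 14065 = (83² + 26645) + 14065 = (6889 + 26645) + 14065 = 33534 + 14065 = 47599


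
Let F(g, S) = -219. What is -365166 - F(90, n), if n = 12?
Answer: -364947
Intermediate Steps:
-365166 - F(90, n) = -365166 - 1*(-219) = -365166 + 219 = -364947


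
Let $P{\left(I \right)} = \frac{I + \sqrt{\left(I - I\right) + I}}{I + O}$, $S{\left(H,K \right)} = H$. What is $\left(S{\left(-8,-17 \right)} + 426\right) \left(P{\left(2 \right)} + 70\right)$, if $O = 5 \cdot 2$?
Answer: $\frac{87989}{3} + \frac{209 \sqrt{2}}{6} \approx 29379.0$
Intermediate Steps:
$O = 10$
$P{\left(I \right)} = \frac{I + \sqrt{I}}{10 + I}$ ($P{\left(I \right)} = \frac{I + \sqrt{\left(I - I\right) + I}}{I + 10} = \frac{I + \sqrt{0 + I}}{10 + I} = \frac{I + \sqrt{I}}{10 + I}$)
$\left(S{\left(-8,-17 \right)} + 426\right) \left(P{\left(2 \right)} + 70\right) = \left(-8 + 426\right) \left(\frac{2 + \sqrt{2}}{10 + 2} + 70\right) = 418 \left(\frac{2 + \sqrt{2}}{12} + 70\right) = 418 \left(\left(\frac{1}{6} + \frac{\sqrt{2}}{12}\right) + 70\right) = 418 \left(\frac{421}{6} + \frac{\sqrt{2}}{12}\right) = \frac{87989}{3} + \frac{209 \sqrt{2}}{6}$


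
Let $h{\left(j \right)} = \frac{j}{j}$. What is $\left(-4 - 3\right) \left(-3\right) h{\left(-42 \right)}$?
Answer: $21$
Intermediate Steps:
$h{\left(j \right)} = 1$
$\left(-4 - 3\right) \left(-3\right) h{\left(-42 \right)} = \left(-4 - 3\right) \left(-3\right) 1 = \left(-7\right) \left(-3\right) 1 = 21 \cdot 1 = 21$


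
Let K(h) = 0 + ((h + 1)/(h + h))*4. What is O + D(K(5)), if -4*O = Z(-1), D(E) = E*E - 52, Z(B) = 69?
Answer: -6349/100 ≈ -63.490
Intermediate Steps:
K(h) = 2*(1 + h)/h (K(h) = 0 + ((1 + h)/((2*h)))*4 = 0 + ((1 + h)*(1/(2*h)))*4 = 0 + ((1 + h)/(2*h))*4 = 0 + 2*(1 + h)/h = 2*(1 + h)/h)
D(E) = -52 + E² (D(E) = E² - 52 = -52 + E²)
O = -69/4 (O = -¼*69 = -69/4 ≈ -17.250)
O + D(K(5)) = -69/4 + (-52 + (2 + 2/5)²) = -69/4 + (-52 + (2 + 2*(⅕))²) = -69/4 + (-52 + (2 + ⅖)²) = -69/4 + (-52 + (12/5)²) = -69/4 + (-52 + 144/25) = -69/4 - 1156/25 = -6349/100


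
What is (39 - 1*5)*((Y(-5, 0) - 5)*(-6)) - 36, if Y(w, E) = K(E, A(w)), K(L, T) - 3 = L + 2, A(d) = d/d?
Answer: -36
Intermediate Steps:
A(d) = 1
K(L, T) = 5 + L (K(L, T) = 3 + (L + 2) = 3 + (2 + L) = 5 + L)
Y(w, E) = 5 + E
(39 - 1*5)*((Y(-5, 0) - 5)*(-6)) - 36 = (39 - 1*5)*(((5 + 0) - 5)*(-6)) - 36 = (39 - 5)*((5 - 5)*(-6)) - 36 = 34*(0*(-6)) - 36 = 34*0 - 36 = 0 - 36 = -36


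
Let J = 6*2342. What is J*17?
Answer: 238884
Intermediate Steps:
J = 14052
J*17 = 14052*17 = 238884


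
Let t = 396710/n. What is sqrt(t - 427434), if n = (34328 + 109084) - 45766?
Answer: I*sqrt(1018858470629621)/48823 ≈ 653.78*I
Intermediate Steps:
n = 97646 (n = 143412 - 45766 = 97646)
t = 198355/48823 (t = 396710/97646 = 396710*(1/97646) = 198355/48823 ≈ 4.0627)
sqrt(t - 427434) = sqrt(198355/48823 - 427434) = sqrt(-20868411827/48823) = I*sqrt(1018858470629621)/48823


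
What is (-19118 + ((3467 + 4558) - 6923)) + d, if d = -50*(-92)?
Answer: -13416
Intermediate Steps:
d = 4600
(-19118 + ((3467 + 4558) - 6923)) + d = (-19118 + ((3467 + 4558) - 6923)) + 4600 = (-19118 + (8025 - 6923)) + 4600 = (-19118 + 1102) + 4600 = -18016 + 4600 = -13416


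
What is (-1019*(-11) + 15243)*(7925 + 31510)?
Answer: 1043134620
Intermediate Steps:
(-1019*(-11) + 15243)*(7925 + 31510) = (11209 + 15243)*39435 = 26452*39435 = 1043134620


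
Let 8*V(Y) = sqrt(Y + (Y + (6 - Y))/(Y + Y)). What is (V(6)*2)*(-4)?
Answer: -sqrt(26)/2 ≈ -2.5495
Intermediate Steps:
V(Y) = sqrt(Y + 3/Y)/8 (V(Y) = sqrt(Y + (Y + (6 - Y))/(Y + Y))/8 = sqrt(Y + 6/((2*Y)))/8 = sqrt(Y + 6*(1/(2*Y)))/8 = sqrt(Y + 3/Y)/8)
(V(6)*2)*(-4) = ((sqrt(6 + 3/6)/8)*2)*(-4) = ((sqrt(6 + 3*(1/6))/8)*2)*(-4) = ((sqrt(6 + 1/2)/8)*2)*(-4) = ((sqrt(13/2)/8)*2)*(-4) = (((sqrt(26)/2)/8)*2)*(-4) = ((sqrt(26)/16)*2)*(-4) = (sqrt(26)/8)*(-4) = -sqrt(26)/2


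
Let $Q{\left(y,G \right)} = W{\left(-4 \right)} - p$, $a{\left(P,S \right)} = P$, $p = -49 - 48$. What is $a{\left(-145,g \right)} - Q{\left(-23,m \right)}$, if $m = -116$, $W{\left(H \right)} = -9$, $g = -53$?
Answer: $-233$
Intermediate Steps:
$p = -97$
$Q{\left(y,G \right)} = 88$ ($Q{\left(y,G \right)} = -9 - -97 = -9 + 97 = 88$)
$a{\left(-145,g \right)} - Q{\left(-23,m \right)} = -145 - 88 = -233$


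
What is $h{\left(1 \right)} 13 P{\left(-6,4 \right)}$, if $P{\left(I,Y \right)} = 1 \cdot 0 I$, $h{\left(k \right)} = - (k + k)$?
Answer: $0$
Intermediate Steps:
$h{\left(k \right)} = - 2 k$
$P{\left(I,Y \right)} = 0$ ($P{\left(I,Y \right)} = 0 I = 0$)
$h{\left(1 \right)} 13 P{\left(-6,4 \right)} = \left(-2\right) 1 \cdot 13 \cdot 0 = \left(-2\right) 13 \cdot 0 = \left(-26\right) 0 = 0$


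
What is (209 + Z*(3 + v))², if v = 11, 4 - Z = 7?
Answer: 27889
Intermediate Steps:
Z = -3 (Z = 4 - 1*7 = 4 - 7 = -3)
(209 + Z*(3 + v))² = (209 - 3*(3 + 11))² = (209 - 3*14)² = (209 - 42)² = 167² = 27889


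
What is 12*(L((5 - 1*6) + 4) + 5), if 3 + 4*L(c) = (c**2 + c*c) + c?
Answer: 114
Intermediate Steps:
L(c) = -3/4 + c**2/2 + c/4 (L(c) = -3/4 + ((c**2 + c*c) + c)/4 = -3/4 + ((c**2 + c**2) + c)/4 = -3/4 + (2*c**2 + c)/4 = -3/4 + (c + 2*c**2)/4 = -3/4 + (c**2/2 + c/4) = -3/4 + c**2/2 + c/4)
12*(L((5 - 1*6) + 4) + 5) = 12*((-3/4 + ((5 - 1*6) + 4)**2/2 + ((5 - 1*6) + 4)/4) + 5) = 12*((-3/4 + ((5 - 6) + 4)**2/2 + ((5 - 6) + 4)/4) + 5) = 12*((-3/4 + (-1 + 4)**2/2 + (-1 + 4)/4) + 5) = 12*((-3/4 + (1/2)*3**2 + (1/4)*3) + 5) = 12*((-3/4 + (1/2)*9 + 3/4) + 5) = 12*((-3/4 + 9/2 + 3/4) + 5) = 12*(9/2 + 5) = 12*(19/2) = 114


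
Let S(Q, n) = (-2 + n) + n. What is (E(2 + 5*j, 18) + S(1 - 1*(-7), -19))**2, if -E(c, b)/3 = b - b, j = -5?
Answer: 1600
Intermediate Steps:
S(Q, n) = -2 + 2*n
E(c, b) = 0 (E(c, b) = -3*(b - b) = -3*0 = 0)
(E(2 + 5*j, 18) + S(1 - 1*(-7), -19))**2 = (0 + (-2 + 2*(-19)))**2 = (0 + (-2 - 38))**2 = (0 - 40)**2 = (-40)**2 = 1600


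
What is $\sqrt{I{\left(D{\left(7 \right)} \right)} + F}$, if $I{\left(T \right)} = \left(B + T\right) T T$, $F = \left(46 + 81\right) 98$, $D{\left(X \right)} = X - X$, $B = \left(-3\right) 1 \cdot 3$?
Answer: $7 \sqrt{254} \approx 111.56$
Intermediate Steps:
$B = -9$ ($B = \left(-3\right) 3 = -9$)
$D{\left(X \right)} = 0$
$F = 12446$ ($F = 127 \cdot 98 = 12446$)
$I{\left(T \right)} = T^{2} \left(-9 + T\right)$ ($I{\left(T \right)} = \left(-9 + T\right) T T = T \left(-9 + T\right) T = T^{2} \left(-9 + T\right)$)
$\sqrt{I{\left(D{\left(7 \right)} \right)} + F} = \sqrt{0^{2} \left(-9 + 0\right) + 12446} = \sqrt{0 \left(-9\right) + 12446} = \sqrt{0 + 12446} = \sqrt{12446} = 7 \sqrt{254}$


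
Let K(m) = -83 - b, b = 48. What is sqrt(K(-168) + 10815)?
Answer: 2*sqrt(2671) ≈ 103.36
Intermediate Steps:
K(m) = -131 (K(m) = -83 - 1*48 = -83 - 48 = -131)
sqrt(K(-168) + 10815) = sqrt(-131 + 10815) = sqrt(10684) = 2*sqrt(2671)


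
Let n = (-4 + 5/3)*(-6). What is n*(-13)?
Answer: -182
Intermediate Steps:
n = 14 (n = (-4 + 5*(1/3))*(-6) = (-4 + 5/3)*(-6) = -7/3*(-6) = 14)
n*(-13) = 14*(-13) = -182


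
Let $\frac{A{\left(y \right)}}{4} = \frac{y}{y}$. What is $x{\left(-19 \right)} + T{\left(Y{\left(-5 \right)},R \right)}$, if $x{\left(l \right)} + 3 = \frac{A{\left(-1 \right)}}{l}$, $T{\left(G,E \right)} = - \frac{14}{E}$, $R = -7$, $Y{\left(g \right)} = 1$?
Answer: $- \frac{23}{19} \approx -1.2105$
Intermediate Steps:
$A{\left(y \right)} = 4$ ($A{\left(y \right)} = 4 \frac{y}{y} = 4 \cdot 1 = 4$)
$x{\left(l \right)} = -3 + \frac{4}{l}$
$x{\left(-19 \right)} + T{\left(Y{\left(-5 \right)},R \right)} = \left(-3 + \frac{4}{-19}\right) - \frac{14}{-7} = \left(-3 + 4 \left(- \frac{1}{19}\right)\right) - -2 = \left(-3 - \frac{4}{19}\right) + 2 = - \frac{61}{19} + 2 = - \frac{23}{19}$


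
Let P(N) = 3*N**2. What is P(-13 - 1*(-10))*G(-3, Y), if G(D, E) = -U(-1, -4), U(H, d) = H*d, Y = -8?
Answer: -108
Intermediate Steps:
G(D, E) = -4 (G(D, E) = -(-1)*(-4) = -1*4 = -4)
P(-13 - 1*(-10))*G(-3, Y) = (3*(-13 - 1*(-10))**2)*(-4) = (3*(-13 + 10)**2)*(-4) = (3*(-3)**2)*(-4) = (3*9)*(-4) = 27*(-4) = -108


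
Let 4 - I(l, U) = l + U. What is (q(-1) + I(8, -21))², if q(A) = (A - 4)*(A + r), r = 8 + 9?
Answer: 3969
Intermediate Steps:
I(l, U) = 4 - U - l (I(l, U) = 4 - (l + U) = 4 - (U + l) = 4 + (-U - l) = 4 - U - l)
r = 17
q(A) = (-4 + A)*(17 + A) (q(A) = (A - 4)*(A + 17) = (-4 + A)*(17 + A))
(q(-1) + I(8, -21))² = ((-68 + (-1)² + 13*(-1)) + (4 - 1*(-21) - 1*8))² = ((-68 + 1 - 13) + (4 + 21 - 8))² = (-80 + 17)² = (-63)² = 3969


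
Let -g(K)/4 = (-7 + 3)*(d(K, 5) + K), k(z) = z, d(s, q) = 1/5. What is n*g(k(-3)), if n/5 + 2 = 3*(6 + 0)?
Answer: -3584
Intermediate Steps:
d(s, q) = ⅕
g(K) = 16/5 + 16*K (g(K) = -4*(-7 + 3)*(⅕ + K) = -(-16)*(⅕ + K) = -4*(-⅘ - 4*K) = 16/5 + 16*K)
n = 80 (n = -10 + 5*(3*(6 + 0)) = -10 + 5*(3*6) = -10 + 5*18 = -10 + 90 = 80)
n*g(k(-3)) = 80*(16/5 + 16*(-3)) = 80*(16/5 - 48) = 80*(-224/5) = -3584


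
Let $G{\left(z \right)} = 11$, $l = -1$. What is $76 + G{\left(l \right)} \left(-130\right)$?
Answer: $-1354$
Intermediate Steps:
$76 + G{\left(l \right)} \left(-130\right) = 76 + 11 \left(-130\right) = 76 - 1430 = -1354$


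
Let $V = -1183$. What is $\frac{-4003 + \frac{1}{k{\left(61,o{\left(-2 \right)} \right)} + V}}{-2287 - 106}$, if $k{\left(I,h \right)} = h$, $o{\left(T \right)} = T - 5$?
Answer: $\frac{4763571}{2847670} \approx 1.6728$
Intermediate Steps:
$o{\left(T \right)} = -5 + T$ ($o{\left(T \right)} = T - 5 = -5 + T$)
$\frac{-4003 + \frac{1}{k{\left(61,o{\left(-2 \right)} \right)} + V}}{-2287 - 106} = \frac{-4003 + \frac{1}{\left(-5 - 2\right) - 1183}}{-2287 - 106} = \frac{-4003 + \frac{1}{-7 - 1183}}{-2393} = \left(-4003 + \frac{1}{-1190}\right) \left(- \frac{1}{2393}\right) = \left(-4003 - \frac{1}{1190}\right) \left(- \frac{1}{2393}\right) = \left(- \frac{4763571}{1190}\right) \left(- \frac{1}{2393}\right) = \frac{4763571}{2847670}$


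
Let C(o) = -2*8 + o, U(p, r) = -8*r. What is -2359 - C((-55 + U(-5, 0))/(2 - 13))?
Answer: -2348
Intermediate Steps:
C(o) = -16 + o
-2359 - C((-55 + U(-5, 0))/(2 - 13)) = -2359 - (-16 + (-55 - 8*0)/(2 - 13)) = -2359 - (-16 + (-55 + 0)/(-11)) = -2359 - (-16 - 55*(-1/11)) = -2359 - (-16 + 5) = -2359 - 1*(-11) = -2359 + 11 = -2348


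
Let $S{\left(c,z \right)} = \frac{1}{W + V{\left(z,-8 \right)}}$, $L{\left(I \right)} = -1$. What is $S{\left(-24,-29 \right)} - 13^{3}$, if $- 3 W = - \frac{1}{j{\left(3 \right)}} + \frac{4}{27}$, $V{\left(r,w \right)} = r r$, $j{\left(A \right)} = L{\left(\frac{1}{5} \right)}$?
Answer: $- \frac{149593649}{68090} \approx -2197.0$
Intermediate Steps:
$j{\left(A \right)} = -1$
$V{\left(r,w \right)} = r^{2}$
$W = - \frac{31}{81}$ ($W = - \frac{- \frac{1}{-1} + \frac{4}{27}}{3} = - \frac{\left(-1\right) \left(-1\right) + 4 \cdot \frac{1}{27}}{3} = - \frac{1 + \frac{4}{27}}{3} = \left(- \frac{1}{3}\right) \frac{31}{27} = - \frac{31}{81} \approx -0.38272$)
$S{\left(c,z \right)} = \frac{1}{- \frac{31}{81} + z^{2}}$
$S{\left(-24,-29 \right)} - 13^{3} = \frac{81}{-31 + 81 \left(-29\right)^{2}} - 13^{3} = \frac{81}{-31 + 81 \cdot 841} - 2197 = \frac{81}{-31 + 68121} - 2197 = \frac{81}{68090} - 2197 = - \frac{149593649}{68090}$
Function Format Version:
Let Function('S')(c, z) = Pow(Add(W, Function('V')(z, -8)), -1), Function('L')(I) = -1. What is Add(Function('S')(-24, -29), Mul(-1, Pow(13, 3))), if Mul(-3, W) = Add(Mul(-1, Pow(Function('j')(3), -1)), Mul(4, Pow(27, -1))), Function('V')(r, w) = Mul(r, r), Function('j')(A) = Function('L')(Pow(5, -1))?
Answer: Rational(-149593649, 68090) ≈ -2197.0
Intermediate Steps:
Function('j')(A) = -1
Function('V')(r, w) = Pow(r, 2)
W = Rational(-31, 81) (W = Mul(Rational(-1, 3), Add(Mul(-1, Pow(-1, -1)), Mul(4, Pow(27, -1)))) = Mul(Rational(-1, 3), Add(Mul(-1, -1), Mul(4, Rational(1, 27)))) = Mul(Rational(-1, 3), Add(1, Rational(4, 27))) = Mul(Rational(-1, 3), Rational(31, 27)) = Rational(-31, 81) ≈ -0.38272)
Function('S')(c, z) = Pow(Add(Rational(-31, 81), Pow(z, 2)), -1)
Add(Function('S')(-24, -29), Mul(-1, Pow(13, 3))) = Add(Mul(81, Pow(Add(-31, Mul(81, Pow(-29, 2))), -1)), Mul(-1, Pow(13, 3))) = Add(Mul(81, Pow(Add(-31, Mul(81, 841)), -1)), Mul(-1, 2197)) = Add(Mul(81, Pow(Add(-31, 68121), -1)), -2197) = Add(Mul(81, Pow(68090, -1)), -2197) = Add(Mul(81, Rational(1, 68090)), -2197) = Add(Rational(81, 68090), -2197) = Rational(-149593649, 68090)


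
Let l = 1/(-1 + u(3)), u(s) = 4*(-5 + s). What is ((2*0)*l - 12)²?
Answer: 144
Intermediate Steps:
u(s) = -20 + 4*s
l = -⅑ (l = 1/(-1 + (-20 + 4*3)) = 1/(-1 + (-20 + 12)) = 1/(-1 - 8) = 1/(-9) = -⅑ ≈ -0.11111)
((2*0)*l - 12)² = ((2*0)*(-⅑) - 12)² = (0*(-⅑) - 12)² = (0 - 12)² = (-12)² = 144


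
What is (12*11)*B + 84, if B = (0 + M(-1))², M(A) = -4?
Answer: 2196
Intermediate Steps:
B = 16 (B = (0 - 4)² = (-4)² = 16)
(12*11)*B + 84 = (12*11)*16 + 84 = 132*16 + 84 = 2112 + 84 = 2196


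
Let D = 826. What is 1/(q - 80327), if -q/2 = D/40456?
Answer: -10114/812427691 ≈ -1.2449e-5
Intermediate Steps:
q = -413/10114 (q = -1652/40456 = -2*413/20228 = -413/10114 ≈ -0.040834)
1/(q - 80327) = 1/(-413/10114 - 80327) = 1/(-812427691/10114) = -10114/812427691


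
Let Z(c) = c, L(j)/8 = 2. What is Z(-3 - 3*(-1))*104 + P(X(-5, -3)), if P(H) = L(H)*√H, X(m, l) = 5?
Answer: 16*√5 ≈ 35.777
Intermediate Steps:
L(j) = 16 (L(j) = 8*2 = 16)
P(H) = 16*√H
Z(-3 - 3*(-1))*104 + P(X(-5, -3)) = (-3 - 3*(-1))*104 + 16*√5 = (-3 + 3)*104 + 16*√5 = 0*104 + 16*√5 = 0 + 16*√5 = 16*√5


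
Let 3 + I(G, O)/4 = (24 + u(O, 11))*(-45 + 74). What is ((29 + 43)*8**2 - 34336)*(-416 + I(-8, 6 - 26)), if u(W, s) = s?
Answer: -107972096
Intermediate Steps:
I(G, O) = 4048 (I(G, O) = -12 + 4*((24 + 11)*(-45 + 74)) = -12 + 4*(35*29) = -12 + 4*1015 = -12 + 4060 = 4048)
((29 + 43)*8**2 - 34336)*(-416 + I(-8, 6 - 26)) = ((29 + 43)*8**2 - 34336)*(-416 + 4048) = (72*64 - 34336)*3632 = (4608 - 34336)*3632 = -29728*3632 = -107972096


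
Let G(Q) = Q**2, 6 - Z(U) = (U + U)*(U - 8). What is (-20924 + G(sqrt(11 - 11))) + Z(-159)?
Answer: -74024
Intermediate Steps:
Z(U) = 6 - 2*U*(-8 + U) (Z(U) = 6 - (U + U)*(U - 8) = 6 - 2*U*(-8 + U))
(-20924 + G(sqrt(11 - 11))) + Z(-159) = (-20924 + (sqrt(11 - 11))**2) + (6 - 2*(-159)**2 + 16*(-159)) = (-20924 + (sqrt(0))**2) + (6 - 2*25281 - 2544) = (-20924 + 0**2) + (6 - 50562 - 2544) = (-20924 + 0) - 53100 = -20924 - 53100 = -74024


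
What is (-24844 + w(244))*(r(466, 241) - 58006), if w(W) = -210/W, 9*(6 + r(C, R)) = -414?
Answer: 87989018117/61 ≈ 1.4424e+9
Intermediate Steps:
r(C, R) = -52 (r(C, R) = -6 + (1/9)*(-414) = -6 - 46 = -52)
(-24844 + w(244))*(r(466, 241) - 58006) = (-24844 - 210/244)*(-52 - 58006) = (-24844 - 210*1/244)*(-58058) = (-24844 - 105/122)*(-58058) = -3031073/122*(-58058) = 87989018117/61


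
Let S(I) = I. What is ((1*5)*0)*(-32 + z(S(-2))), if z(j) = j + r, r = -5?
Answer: 0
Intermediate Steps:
z(j) = -5 + j (z(j) = j - 5 = -5 + j)
((1*5)*0)*(-32 + z(S(-2))) = ((1*5)*0)*(-32 + (-5 - 2)) = (5*0)*(-32 - 7) = 0*(-39) = 0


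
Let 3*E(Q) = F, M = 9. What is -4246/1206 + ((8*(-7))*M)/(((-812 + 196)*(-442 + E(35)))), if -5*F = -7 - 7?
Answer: -154584853/43883928 ≈ -3.5226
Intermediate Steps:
F = 14/5 (F = -(-7 - 7)/5 = -⅕*(-14) = 14/5 ≈ 2.8000)
E(Q) = 14/15 (E(Q) = (⅓)*(14/5) = 14/15)
-4246/1206 + ((8*(-7))*M)/(((-812 + 196)*(-442 + E(35)))) = -4246/1206 + ((8*(-7))*9)/(((-812 + 196)*(-442 + 14/15))) = -4246*1/1206 + (-56*9)/((-616*(-6616/15))) = -2123/603 - 504/4075456/15 = -2123/603 - 504*15/4075456 = -2123/603 - 135/72776 = -154584853/43883928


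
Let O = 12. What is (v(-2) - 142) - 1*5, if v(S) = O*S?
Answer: -171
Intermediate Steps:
v(S) = 12*S
(v(-2) - 142) - 1*5 = (12*(-2) - 142) - 1*5 = (-24 - 142) - 5 = -166 - 5 = -171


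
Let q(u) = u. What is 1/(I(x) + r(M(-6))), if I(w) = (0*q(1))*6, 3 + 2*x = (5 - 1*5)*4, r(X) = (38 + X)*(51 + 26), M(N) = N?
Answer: 1/2464 ≈ 0.00040584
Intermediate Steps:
r(X) = 2926 + 77*X (r(X) = (38 + X)*77 = 2926 + 77*X)
x = -3/2 (x = -3/2 + ((5 - 1*5)*4)/2 = -3/2 + ((5 - 5)*4)/2 = -3/2 + (0*4)/2 = -3/2 + (½)*0 = -3/2 + 0 = -3/2 ≈ -1.5000)
I(w) = 0 (I(w) = (0*1)*6 = 0*6 = 0)
1/(I(x) + r(M(-6))) = 1/(0 + (2926 + 77*(-6))) = 1/(0 + (2926 - 462)) = 1/(0 + 2464) = 1/2464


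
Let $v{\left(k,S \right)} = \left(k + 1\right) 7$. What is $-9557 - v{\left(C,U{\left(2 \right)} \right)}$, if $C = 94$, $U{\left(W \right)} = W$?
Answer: $-10222$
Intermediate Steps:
$v{\left(k,S \right)} = 7 + 7 k$ ($v{\left(k,S \right)} = \left(1 + k\right) 7 = 7 + 7 k$)
$-9557 - v{\left(C,U{\left(2 \right)} \right)} = -9557 - \left(7 + 7 \cdot 94\right) = -9557 - \left(7 + 658\right) = -9557 - 665 = -10222$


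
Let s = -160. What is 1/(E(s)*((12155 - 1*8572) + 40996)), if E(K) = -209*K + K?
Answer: 1/1483589120 ≈ 6.7404e-10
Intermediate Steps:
E(K) = -208*K
1/(E(s)*((12155 - 1*8572) + 40996)) = 1/(((-208*(-160)))*((12155 - 1*8572) + 40996)) = 1/(33280*((12155 - 8572) + 40996)) = 1/(33280*(3583 + 40996)) = (1/33280)/44579 = (1/33280)*(1/44579) = 1/1483589120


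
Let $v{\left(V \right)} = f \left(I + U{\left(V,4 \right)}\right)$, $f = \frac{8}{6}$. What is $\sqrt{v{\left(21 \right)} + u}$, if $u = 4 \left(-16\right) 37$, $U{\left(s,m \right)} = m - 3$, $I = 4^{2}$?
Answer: $\frac{2 i \sqrt{5277}}{3} \approx 48.429 i$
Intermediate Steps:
$I = 16$
$U{\left(s,m \right)} = -3 + m$
$u = -2368$ ($u = \left(-64\right) 37 = -2368$)
$f = \frac{4}{3}$ ($f = 8 \cdot \frac{1}{6} = \frac{4}{3} \approx 1.3333$)
$v{\left(V \right)} = \frac{68}{3}$ ($v{\left(V \right)} = \frac{4 \left(16 + \left(-3 + 4\right)\right)}{3} = \frac{4 \left(16 + 1\right)}{3} = \frac{4}{3} \cdot 17 = \frac{68}{3}$)
$\sqrt{v{\left(21 \right)} + u} = \sqrt{\frac{68}{3} - 2368} = \sqrt{- \frac{7036}{3}} = \frac{2 i \sqrt{5277}}{3}$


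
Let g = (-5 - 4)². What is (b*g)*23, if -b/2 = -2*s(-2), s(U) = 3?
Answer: 22356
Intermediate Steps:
g = 81 (g = (-9)² = 81)
b = 12 (b = -(-4)*3 = -2*(-6) = 12)
(b*g)*23 = (12*81)*23 = 972*23 = 22356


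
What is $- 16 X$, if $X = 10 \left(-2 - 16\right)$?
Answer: $2880$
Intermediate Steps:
$X = -180$ ($X = 10 \left(-18\right) = -180$)
$- 16 X = \left(-16\right) \left(-180\right) = 2880$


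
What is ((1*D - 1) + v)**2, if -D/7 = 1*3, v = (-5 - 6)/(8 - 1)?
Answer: 27225/49 ≈ 555.61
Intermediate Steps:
v = -11/7 ≈ -1.5714
D = -21 (D = -7*3 = -21)
((1*D - 1) + v)**2 = ((1*(-21) - 1) - 11/7)**2 = ((-21 - 1) - 11/7)**2 = (-22 - 11/7)**2 = (-165/7)**2 = 27225/49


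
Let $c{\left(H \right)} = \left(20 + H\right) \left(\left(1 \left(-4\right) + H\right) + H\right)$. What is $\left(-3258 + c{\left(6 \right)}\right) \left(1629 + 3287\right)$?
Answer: $-14993800$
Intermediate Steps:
$c{\left(H \right)} = \left(-4 + 2 H\right) \left(20 + H\right)$ ($c{\left(H \right)} = \left(20 + H\right) \left(\left(-4 + H\right) + H\right) = \left(20 + H\right) \left(-4 + 2 H\right) = \left(-4 + 2 H\right) \left(20 + H\right)$)
$\left(-3258 + c{\left(6 \right)}\right) \left(1629 + 3287\right) = \left(-3258 + \left(-80 + 2 \cdot 6^{2} + 36 \cdot 6\right)\right) \left(1629 + 3287\right) = \left(-3258 + \left(-80 + 2 \cdot 36 + 216\right)\right) 4916 = \left(-3258 + \left(-80 + 72 + 216\right)\right) 4916 = \left(-3258 + 208\right) 4916 = \left(-3050\right) 4916 = -14993800$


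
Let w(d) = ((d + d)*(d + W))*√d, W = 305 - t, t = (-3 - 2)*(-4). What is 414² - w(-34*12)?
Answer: 171396 - 200736*I*√102 ≈ 1.714e+5 - 2.0273e+6*I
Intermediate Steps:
t = 20 (t = -5*(-4) = 20)
W = 285 (W = 305 - 1*20 = 305 - 20 = 285)
w(d) = 2*d^(3/2)*(285 + d) (w(d) = ((d + d)*(d + 285))*√d = ((2*d)*(285 + d))*√d = (2*d*(285 + d))*√d = 2*d^(3/2)*(285 + d))
414² - w(-34*12) = 414² - 2*(-34*12)^(3/2)*(285 - 34*12) = 171396 - 2*(-408)^(3/2)*(285 - 408) = 171396 - 2*(-816*I*√102)*(-123) = 171396 - 200736*I*√102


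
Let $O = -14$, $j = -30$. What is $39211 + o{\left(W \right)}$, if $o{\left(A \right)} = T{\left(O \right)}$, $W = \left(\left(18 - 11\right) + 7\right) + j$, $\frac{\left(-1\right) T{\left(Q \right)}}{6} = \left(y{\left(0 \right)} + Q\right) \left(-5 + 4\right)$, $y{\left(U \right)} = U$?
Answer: $39127$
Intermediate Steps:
$T{\left(Q \right)} = 6 Q$ ($T{\left(Q \right)} = - 6 \left(0 + Q\right) \left(-5 + 4\right) = - 6 Q \left(-1\right) = - 6 \left(- Q\right) = 6 Q$)
$W = -16$ ($W = \left(\left(18 - 11\right) + 7\right) - 30 = \left(7 + 7\right) - 30 = 14 - 30 = -16$)
$o{\left(A \right)} = -84$ ($o{\left(A \right)} = 6 \left(-14\right) = -84$)
$39211 + o{\left(W \right)} = 39211 - 84 = 39127$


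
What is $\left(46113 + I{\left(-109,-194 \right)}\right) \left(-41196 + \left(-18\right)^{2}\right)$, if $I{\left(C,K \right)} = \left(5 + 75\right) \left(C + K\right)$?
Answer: $-893993256$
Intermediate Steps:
$I{\left(C,K \right)} = 80 C + 80 K$ ($I{\left(C,K \right)} = 80 \left(C + K\right) = 80 C + 80 K$)
$\left(46113 + I{\left(-109,-194 \right)}\right) \left(-41196 + \left(-18\right)^{2}\right) = \left(46113 + \left(80 \left(-109\right) + 80 \left(-194\right)\right)\right) \left(-41196 + \left(-18\right)^{2}\right) = \left(46113 - 24240\right) \left(-41196 + 324\right) = \left(46113 - 24240\right) \left(-40872\right) = 21873 \left(-40872\right) = -893993256$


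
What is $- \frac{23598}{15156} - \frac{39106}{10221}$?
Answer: $- \frac{46326983}{8606082} \approx -5.383$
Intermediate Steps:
$- \frac{23598}{15156} - \frac{39106}{10221} = \left(-23598\right) \frac{1}{15156} - \frac{39106}{10221} = - \frac{1311}{842} - \frac{39106}{10221} = - \frac{46326983}{8606082}$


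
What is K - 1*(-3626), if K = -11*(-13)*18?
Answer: 6200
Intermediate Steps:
K = 2574 (K = 143*18 = 2574)
K - 1*(-3626) = 2574 - 1*(-3626) = 2574 + 3626 = 6200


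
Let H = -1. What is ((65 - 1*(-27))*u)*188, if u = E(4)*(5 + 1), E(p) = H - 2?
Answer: -311328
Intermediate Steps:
E(p) = -3 (E(p) = -1 - 2 = -3)
u = -18 (u = -3*(5 + 1) = -3*6 = -18)
((65 - 1*(-27))*u)*188 = ((65 - 1*(-27))*(-18))*188 = ((65 + 27)*(-18))*188 = (92*(-18))*188 = -1656*188 = -311328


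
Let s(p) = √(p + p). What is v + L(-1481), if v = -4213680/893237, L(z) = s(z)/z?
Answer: -4213680/893237 - I*√2962/1481 ≈ -4.7173 - 0.036748*I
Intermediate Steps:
s(p) = √2*√p (s(p) = √(2*p) = √2*√p)
L(z) = √2/√z (L(z) = (√2*√z)/z = √2/√z)
v = -4213680/893237 (v = -4213680*1/893237 = -4213680/893237 ≈ -4.7173)
v + L(-1481) = -4213680/893237 + √2/√(-1481) = -4213680/893237 + √2*(-I*√1481/1481) = -4213680/893237 - I*√2962/1481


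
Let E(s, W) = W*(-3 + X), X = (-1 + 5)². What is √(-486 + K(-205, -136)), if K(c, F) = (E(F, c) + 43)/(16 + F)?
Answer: I*√46415/10 ≈ 21.544*I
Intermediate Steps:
X = 16 (X = 4² = 16)
E(s, W) = 13*W (E(s, W) = W*(-3 + 16) = W*13 = 13*W)
K(c, F) = (43 + 13*c)/(16 + F) (K(c, F) = (13*c + 43)/(16 + F) = (43 + 13*c)/(16 + F))
√(-486 + K(-205, -136)) = √(-486 + (43 + 13*(-205))/(16 - 136)) = √(-486 + (43 - 2665)/(-120)) = √(-486 - 1/120*(-2622)) = √(-486 + 437/20) = √(-9283/20) = I*√46415/10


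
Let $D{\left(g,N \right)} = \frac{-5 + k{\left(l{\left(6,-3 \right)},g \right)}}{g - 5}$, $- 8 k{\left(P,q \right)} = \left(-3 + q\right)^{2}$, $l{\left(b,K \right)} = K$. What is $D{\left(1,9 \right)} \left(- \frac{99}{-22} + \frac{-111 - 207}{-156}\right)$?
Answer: $\frac{935}{104} \approx 8.9904$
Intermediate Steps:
$k{\left(P,q \right)} = - \frac{\left(-3 + q\right)^{2}}{8}$
$D{\left(g,N \right)} = \frac{-5 - \frac{\left(-3 + g\right)^{2}}{8}}{-5 + g}$ ($D{\left(g,N \right)} = \frac{-5 - \frac{\left(-3 + g\right)^{2}}{8}}{g - 5} = \frac{-5 - \frac{\left(-3 + g\right)^{2}}{8}}{-5 + g}$)
$D{\left(1,9 \right)} \left(- \frac{99}{-22} + \frac{-111 - 207}{-156}\right) = \frac{-40 - \left(-3 + 1\right)^{2}}{8 \left(-5 + 1\right)} \left(- \frac{99}{-22} + \frac{-111 - 207}{-156}\right) = \frac{-40 - \left(-2\right)^{2}}{8 \left(-4\right)} \left(\left(-99\right) \left(- \frac{1}{22}\right) - - \frac{53}{26}\right) = \frac{1}{8} \left(- \frac{1}{4}\right) \left(-40 - 4\right) \left(\frac{9}{2} + \frac{53}{26}\right) = \frac{1}{8} \left(- \frac{1}{4}\right) \left(-40 - 4\right) \frac{85}{13} = \frac{1}{8} \left(- \frac{1}{4}\right) \left(-44\right) \frac{85}{13} = \frac{11}{8} \cdot \frac{85}{13} = \frac{935}{104}$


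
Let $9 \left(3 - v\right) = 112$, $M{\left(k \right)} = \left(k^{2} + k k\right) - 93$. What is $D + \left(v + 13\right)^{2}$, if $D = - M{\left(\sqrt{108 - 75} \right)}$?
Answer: $\frac{3211}{81} \approx 39.642$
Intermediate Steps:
$M{\left(k \right)} = -93 + 2 k^{2}$ ($M{\left(k \right)} = \left(k^{2} + k^{2}\right) - 93 = 2 k^{2} - 93 = -93 + 2 k^{2}$)
$v = - \frac{85}{9}$ ($v = 3 - \frac{112}{9} = - \frac{85}{9} \approx -9.4444$)
$D = 27$ ($D = - (-93 + 2 \left(\sqrt{108 - 75}\right)^{2}) = - (-93 + 2 \left(\sqrt{33}\right)^{2}) = - (-93 + 2 \cdot 33) = - (-93 + 66) = \left(-1\right) \left(-27\right) = 27$)
$D + \left(v + 13\right)^{2} = 27 + \left(- \frac{85}{9} + 13\right)^{2} = 27 + \left(\frac{32}{9}\right)^{2} = 27 + \frac{1024}{81} = \frac{3211}{81}$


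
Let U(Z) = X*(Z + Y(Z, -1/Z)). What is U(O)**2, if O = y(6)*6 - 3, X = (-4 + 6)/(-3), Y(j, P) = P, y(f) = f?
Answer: 4734976/9801 ≈ 483.11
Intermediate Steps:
X = -2/3 (X = 2*(-1/3) = -2/3 ≈ -0.66667)
O = 33 (O = 6*6 - 3 = 36 - 3 = 33)
U(Z) = -2*Z/3 + 2/(3*Z) (U(Z) = -2*(Z - 1/Z)/3 = -2*Z/3 + 2/(3*Z))
U(O)**2 = ((2/3)*(1 - 1*33**2)/33)**2 = ((2/3)*(1/33)*(1 - 1*1089))**2 = ((2/3)*(1/33)*(1 - 1089))**2 = ((2/3)*(1/33)*(-1088))**2 = (-2176/99)**2 = 4734976/9801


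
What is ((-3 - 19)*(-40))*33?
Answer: 29040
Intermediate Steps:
((-3 - 19)*(-40))*33 = -22*(-40)*33 = 880*33 = 29040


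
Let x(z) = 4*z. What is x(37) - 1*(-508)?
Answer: 656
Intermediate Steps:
x(37) - 1*(-508) = 4*37 - 1*(-508) = 148 + 508 = 656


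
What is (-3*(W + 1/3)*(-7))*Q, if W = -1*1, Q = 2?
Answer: -28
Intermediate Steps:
W = -1
(-3*(W + 1/3)*(-7))*Q = (-3*(-1 + 1/3)*(-7))*2 = (-3*(-1 + 1*(⅓))*(-7))*2 = (-3*(-1 + ⅓)*(-7))*2 = (-3*(-⅔)*(-7))*2 = (2*(-7))*2 = -14*2 = -28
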